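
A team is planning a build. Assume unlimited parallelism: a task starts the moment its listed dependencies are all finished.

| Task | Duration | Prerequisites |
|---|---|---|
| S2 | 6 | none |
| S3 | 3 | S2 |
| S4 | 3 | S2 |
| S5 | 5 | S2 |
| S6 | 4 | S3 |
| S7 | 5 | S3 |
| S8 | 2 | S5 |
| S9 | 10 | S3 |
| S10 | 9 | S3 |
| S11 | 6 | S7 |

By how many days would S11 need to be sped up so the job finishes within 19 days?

Current finish: 20 days; target: 19.
S11 is on every critical path, so each day cut from S11 cuts the finish by one (this holds down to a finish of 19).
Need 20 − 19 = 1 day off S11 → S11 becomes 5 days, finish becomes 19.

1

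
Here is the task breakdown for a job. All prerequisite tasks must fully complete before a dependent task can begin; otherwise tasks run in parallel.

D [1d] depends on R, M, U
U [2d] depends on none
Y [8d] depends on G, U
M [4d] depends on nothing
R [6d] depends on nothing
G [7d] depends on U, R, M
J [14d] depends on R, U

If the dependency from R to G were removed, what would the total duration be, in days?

Before: longest chain R→G→Y = 6+7+8 = 21, finish 21.
Without R→G, G's earliest start moves from 6 to 4.
After: R→J = 6+14 = 20 → 20 days.

20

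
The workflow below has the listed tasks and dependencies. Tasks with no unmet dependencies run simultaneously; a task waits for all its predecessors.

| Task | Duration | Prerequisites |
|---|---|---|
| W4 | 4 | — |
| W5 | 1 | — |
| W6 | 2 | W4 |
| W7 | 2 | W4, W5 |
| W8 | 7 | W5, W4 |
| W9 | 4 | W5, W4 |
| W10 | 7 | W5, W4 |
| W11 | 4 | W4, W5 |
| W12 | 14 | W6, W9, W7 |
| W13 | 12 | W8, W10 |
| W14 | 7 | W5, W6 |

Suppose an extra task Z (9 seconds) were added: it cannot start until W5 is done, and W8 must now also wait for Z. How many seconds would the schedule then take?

Originally the schedule takes 23 seconds.
With Z inserted, W8 now waits for max(W5, W4, Z).
New critical path: W5→Z→W8→W13 = 1+9+7+12 = 29 ⇒ 29 seconds.

29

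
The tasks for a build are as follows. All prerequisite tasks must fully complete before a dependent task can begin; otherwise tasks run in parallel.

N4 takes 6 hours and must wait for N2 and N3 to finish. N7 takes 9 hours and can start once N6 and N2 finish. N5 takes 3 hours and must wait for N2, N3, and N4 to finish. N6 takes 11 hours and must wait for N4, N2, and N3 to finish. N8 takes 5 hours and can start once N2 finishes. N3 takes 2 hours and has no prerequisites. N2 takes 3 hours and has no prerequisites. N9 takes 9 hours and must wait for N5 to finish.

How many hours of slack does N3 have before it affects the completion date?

Critical path: N2→N4→N6→N7 = 3+6+11+9 = 29, so the finish is 29 hours.
The longest chain containing N3 totals 28 hours.
Slack of N3 = 1 − 0 = 1 hour.

1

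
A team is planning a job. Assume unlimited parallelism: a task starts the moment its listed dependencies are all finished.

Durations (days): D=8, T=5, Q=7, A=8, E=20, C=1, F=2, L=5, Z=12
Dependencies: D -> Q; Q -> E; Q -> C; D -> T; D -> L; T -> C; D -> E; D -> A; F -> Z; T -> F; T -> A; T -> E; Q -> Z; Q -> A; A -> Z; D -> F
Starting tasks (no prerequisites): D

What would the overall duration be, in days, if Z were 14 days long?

37

Actual critical path: D→Q→A→Z = 8+7+8+12 = 35 ⇒ 35 days.
Z lies on that path, so at 14 days the path becomes 37 days.
No other chain overtakes it, so the finish is 37 days.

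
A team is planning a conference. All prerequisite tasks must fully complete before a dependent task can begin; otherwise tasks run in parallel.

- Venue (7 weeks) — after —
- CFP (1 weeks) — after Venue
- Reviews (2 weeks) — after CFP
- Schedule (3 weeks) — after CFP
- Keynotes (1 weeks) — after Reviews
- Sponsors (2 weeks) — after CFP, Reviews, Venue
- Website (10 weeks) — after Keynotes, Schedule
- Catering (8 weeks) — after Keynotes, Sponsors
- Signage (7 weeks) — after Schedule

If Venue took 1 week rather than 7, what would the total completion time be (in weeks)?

15

Baseline: Venue→CFP→Reviews→Keynotes→Website = 7+1+2+1+10 = 21 → 21 weeks.
Venue lies on that path, so at 1 week the path becomes 15 weeks.
No other chain overtakes it, so the finish is 15 weeks.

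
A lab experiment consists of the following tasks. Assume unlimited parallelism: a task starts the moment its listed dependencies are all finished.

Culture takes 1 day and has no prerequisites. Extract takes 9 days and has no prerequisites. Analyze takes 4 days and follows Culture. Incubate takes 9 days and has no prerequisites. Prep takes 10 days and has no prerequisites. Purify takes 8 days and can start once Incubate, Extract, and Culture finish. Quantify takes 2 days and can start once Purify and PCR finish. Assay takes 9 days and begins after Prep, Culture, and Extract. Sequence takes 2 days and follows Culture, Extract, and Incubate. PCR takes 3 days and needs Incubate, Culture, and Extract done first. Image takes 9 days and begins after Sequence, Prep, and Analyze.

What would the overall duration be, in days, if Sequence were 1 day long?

Actual critical path: Incubate→Sequence→Image = 9+2+9 = 20 ⇒ 20 days.
Since Sequence is critical, the -1 change carries straight to that chain (now 19 days).
New critical path: Prep→Assay = 10+9 = 19 ⇒ 19 days.

19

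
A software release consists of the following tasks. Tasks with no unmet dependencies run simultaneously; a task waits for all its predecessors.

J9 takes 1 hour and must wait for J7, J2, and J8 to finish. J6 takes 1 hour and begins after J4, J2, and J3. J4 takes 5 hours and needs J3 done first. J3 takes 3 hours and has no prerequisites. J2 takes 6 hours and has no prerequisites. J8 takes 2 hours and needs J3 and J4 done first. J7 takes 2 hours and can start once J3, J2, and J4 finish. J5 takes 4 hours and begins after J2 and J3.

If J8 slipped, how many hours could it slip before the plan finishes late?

Critical path: J3→J4→J7→J9 = 3+5+2+1 = 11, so the finish is 11 hours.
J8 finishes as early as 10 and must finish by 10.
Float = 11 − 11 = 0.

0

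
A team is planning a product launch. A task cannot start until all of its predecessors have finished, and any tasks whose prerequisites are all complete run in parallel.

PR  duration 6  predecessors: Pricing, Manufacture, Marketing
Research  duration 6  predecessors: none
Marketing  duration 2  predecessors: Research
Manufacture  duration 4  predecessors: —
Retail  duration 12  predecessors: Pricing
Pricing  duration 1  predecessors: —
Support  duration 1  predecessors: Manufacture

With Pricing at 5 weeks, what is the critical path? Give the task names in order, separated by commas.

Pricing, Retail

Baseline: Research→Marketing→PR = 6+2+6 = 14 → 14 weeks.
Pricing has 1 week of float (longest path through it is 13).
The binding chain switches to Pricing→Retail = 5+12 = 17; finish 17 weeks.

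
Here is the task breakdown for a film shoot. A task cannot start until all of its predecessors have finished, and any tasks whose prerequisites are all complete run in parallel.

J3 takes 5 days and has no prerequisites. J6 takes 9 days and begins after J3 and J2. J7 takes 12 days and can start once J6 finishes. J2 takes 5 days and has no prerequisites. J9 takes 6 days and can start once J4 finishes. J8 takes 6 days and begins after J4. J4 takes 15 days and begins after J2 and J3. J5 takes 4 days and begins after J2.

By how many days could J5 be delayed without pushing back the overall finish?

17

The longest chain is J2→J4→J8 = 5+15+6 = 26; overall finish 26 days.
J5 finishes as early as 9 and must finish by 26.
Slack of J5 = 22 − 5 = 17 days.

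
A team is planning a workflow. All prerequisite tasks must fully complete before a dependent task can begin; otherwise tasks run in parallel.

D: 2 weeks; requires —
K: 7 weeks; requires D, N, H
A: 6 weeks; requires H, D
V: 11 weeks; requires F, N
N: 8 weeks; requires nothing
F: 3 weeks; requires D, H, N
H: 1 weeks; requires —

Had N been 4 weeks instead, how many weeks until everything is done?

Critical path before the change: N→F→V = 8+3+11 = 22 giving 22 weeks.
Since N is critical, the -4 change carries straight to that chain (now 18 weeks).
That remains the longest chain; total 18 weeks.

18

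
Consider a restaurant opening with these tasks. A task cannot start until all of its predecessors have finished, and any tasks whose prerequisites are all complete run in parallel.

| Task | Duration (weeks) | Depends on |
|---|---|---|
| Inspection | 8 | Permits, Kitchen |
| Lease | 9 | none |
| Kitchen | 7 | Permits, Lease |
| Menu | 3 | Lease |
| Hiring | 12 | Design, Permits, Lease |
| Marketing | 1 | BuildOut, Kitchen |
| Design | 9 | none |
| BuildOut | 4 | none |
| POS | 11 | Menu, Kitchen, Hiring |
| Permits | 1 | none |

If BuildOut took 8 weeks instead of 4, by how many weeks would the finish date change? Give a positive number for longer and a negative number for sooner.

0

As given, the longest chain is Lease→Hiring→POS = 9+12+11 = 32, so the finish is 32 weeks.
BuildOut has 27 weeks of float (longest path through it is 5).
The critical path is still Lease→Hiring→POS; finish is now 32 weeks.
Change in finish: 32 − 32 = +0 weeks.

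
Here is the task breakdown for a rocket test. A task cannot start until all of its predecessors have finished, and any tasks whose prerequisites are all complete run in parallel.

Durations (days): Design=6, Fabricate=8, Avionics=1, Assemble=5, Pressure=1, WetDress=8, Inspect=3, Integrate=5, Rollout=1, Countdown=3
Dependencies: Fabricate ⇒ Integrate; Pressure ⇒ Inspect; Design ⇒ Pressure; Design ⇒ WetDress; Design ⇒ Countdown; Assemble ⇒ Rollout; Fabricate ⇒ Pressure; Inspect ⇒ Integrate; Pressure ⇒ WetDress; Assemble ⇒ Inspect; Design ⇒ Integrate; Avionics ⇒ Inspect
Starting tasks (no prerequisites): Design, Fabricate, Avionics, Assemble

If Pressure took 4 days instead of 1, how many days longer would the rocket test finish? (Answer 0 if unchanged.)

3

As given, the longest chain is Fabricate→Pressure→WetDress = 8+1+8 = 17, so the finish is 17 days.
Pressure lies on that path, so at 4 days the path becomes 20 days.
No other chain overtakes it, so the finish is 20 days.
Change in finish: 20 − 17 = +3 days.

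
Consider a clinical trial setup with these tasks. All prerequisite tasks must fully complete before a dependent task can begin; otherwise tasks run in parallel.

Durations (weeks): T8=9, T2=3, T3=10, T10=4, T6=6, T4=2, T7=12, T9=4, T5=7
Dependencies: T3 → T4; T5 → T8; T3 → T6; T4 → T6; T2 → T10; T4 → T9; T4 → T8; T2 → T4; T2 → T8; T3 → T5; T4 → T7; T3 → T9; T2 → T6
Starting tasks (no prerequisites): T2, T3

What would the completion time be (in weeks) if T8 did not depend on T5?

24

Original critical path: T3→T5→T8 = 10+7+9 = 26 ⇒ 26 weeks.
Without T5→T8, T8's earliest start moves from 17 to 12.
New critical path: T3→T4→T7 = 10+2+12 = 24 ⇒ 24 weeks.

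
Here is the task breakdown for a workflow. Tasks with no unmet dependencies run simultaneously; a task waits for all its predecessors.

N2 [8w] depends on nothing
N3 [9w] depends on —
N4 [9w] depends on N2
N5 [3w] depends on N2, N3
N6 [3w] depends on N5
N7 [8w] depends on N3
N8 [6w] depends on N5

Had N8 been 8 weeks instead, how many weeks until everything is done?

Actual critical path: N3→N5→N8 = 9+3+6 = 18 ⇒ 18 weeks.
N8 lies on that path, so at 8 weeks the path becomes 20 weeks.
That remains the longest chain; total 20 weeks.

20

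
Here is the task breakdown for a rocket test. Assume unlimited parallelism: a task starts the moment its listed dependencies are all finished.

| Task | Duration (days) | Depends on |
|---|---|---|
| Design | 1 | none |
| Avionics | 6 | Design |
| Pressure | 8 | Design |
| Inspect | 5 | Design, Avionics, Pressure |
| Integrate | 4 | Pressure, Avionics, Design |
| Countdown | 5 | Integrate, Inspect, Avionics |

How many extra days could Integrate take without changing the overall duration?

1

The longest chain is Design→Pressure→Inspect→Countdown = 1+8+5+5 = 19; overall finish 19 days.
Longest path through Integrate: 18 days (earliest finish 13, latest finish 14).
Float = 19 − 18 = 1.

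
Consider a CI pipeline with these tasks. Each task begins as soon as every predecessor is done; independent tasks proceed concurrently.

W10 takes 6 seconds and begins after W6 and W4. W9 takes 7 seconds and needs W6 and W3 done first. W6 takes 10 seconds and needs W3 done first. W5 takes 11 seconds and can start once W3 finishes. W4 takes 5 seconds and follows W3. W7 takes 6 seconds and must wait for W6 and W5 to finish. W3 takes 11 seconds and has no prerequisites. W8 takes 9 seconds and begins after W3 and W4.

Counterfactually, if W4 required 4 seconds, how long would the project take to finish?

28

Critical path before the change: W3→W5→W7 = 11+11+6 = 28 giving 28 seconds.
The longest path through W4 is only 25 seconds, so W4 has float 3.
The critical path is still W3→W5→W7; finish is now 28 seconds.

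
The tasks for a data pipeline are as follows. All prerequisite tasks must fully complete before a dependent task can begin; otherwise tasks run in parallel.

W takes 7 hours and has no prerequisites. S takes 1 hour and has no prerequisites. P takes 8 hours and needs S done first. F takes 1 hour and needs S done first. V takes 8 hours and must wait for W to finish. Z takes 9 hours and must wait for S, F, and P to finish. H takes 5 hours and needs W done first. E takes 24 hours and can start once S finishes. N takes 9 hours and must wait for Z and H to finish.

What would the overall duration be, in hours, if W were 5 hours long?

Critical path before the change: S→P→Z→N = 1+8+9+9 = 27 giving 27 hours.
W is off the critical path — its longest chain is 21 hours, giving 6 of slack.
The critical path is still S→P→Z→N; finish is now 27 hours.

27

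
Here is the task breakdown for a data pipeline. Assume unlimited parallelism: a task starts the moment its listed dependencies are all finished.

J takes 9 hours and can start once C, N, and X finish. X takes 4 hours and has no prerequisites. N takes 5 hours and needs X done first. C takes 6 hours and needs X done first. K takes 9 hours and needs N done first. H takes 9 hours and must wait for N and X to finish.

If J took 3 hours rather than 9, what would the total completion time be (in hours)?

The binding path is X→C→J = 4+6+9 = 19; finish at 19 hours.
J is on the critical path; changing it to 3 makes that path 13 hours.
New critical path: X→N→K = 4+5+9 = 18 ⇒ 18 hours.

18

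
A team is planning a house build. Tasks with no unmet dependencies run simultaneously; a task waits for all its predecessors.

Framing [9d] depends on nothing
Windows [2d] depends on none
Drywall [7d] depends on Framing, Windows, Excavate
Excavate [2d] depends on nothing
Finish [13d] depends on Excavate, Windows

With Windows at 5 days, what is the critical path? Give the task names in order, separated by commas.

Windows, Finish

Critical path before the change: Framing→Drywall = 9+7 = 16 giving 16 days.
Windows has 1 day of float (longest path through it is 15).
New critical path: Windows→Finish = 5+13 = 18 ⇒ 18 days.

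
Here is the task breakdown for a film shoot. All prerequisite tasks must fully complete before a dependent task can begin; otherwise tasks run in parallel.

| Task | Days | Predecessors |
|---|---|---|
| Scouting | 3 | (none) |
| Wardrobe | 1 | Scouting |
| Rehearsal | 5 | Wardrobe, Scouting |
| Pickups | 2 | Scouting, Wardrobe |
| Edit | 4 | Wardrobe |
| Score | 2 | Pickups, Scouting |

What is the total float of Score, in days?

Critical path: Scouting→Wardrobe→Rehearsal = 3+1+5 = 9, so the finish is 9 days.
Longest path through Score: 8 days (earliest finish 8, latest finish 9).
Slack of Score = 7 − 6 = 1 day.

1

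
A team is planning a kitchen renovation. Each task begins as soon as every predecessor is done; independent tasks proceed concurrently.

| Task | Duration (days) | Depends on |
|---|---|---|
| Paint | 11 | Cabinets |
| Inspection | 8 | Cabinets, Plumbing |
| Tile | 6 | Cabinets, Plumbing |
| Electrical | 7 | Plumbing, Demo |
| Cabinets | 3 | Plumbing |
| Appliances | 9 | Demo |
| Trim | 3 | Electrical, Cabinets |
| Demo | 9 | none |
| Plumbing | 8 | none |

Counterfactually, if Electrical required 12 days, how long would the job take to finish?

24

Critical path before the change: Plumbing→Cabinets→Paint = 8+3+11 = 22 giving 22 days.
Electrical is off the critical path — its longest chain is 19 days, giving 3 of slack.
New critical path: Demo→Electrical→Trim = 9+12+3 = 24 ⇒ 24 days.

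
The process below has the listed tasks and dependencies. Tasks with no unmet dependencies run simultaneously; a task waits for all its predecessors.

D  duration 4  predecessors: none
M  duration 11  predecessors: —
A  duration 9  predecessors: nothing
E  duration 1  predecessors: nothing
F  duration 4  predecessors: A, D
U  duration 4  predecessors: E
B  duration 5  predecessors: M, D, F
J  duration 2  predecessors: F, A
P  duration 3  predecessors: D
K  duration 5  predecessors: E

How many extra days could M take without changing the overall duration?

2

Critical path: A→F→B = 9+4+5 = 18, so the finish is 18 days.
M finishes as early as 11 and must finish by 13.
So M can slip 13 − 11 = 2 days.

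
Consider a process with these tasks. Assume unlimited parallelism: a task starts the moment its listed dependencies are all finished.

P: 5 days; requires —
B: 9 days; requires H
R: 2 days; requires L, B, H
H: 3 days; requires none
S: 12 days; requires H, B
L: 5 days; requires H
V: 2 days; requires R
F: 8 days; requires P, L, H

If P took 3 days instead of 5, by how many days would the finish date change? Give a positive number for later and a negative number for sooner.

0

Actual critical path: H→B→S = 3+9+12 = 24 ⇒ 24 days.
P has 11 days of float (longest path through it is 13).
The critical path is still H→B→S; finish is now 24 days.
Change in finish: 24 − 24 = +0 days.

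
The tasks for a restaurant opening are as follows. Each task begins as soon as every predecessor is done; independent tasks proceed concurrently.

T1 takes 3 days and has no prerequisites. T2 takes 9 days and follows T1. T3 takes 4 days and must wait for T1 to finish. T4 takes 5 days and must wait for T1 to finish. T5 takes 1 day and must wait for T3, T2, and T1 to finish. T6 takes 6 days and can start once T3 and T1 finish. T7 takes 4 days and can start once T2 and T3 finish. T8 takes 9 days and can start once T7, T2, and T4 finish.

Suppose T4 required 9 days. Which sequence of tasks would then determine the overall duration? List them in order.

Baseline: T1→T2→T7→T8 = 3+9+4+9 = 25 → 25 days.
T4 has 8 days of float (longest path through it is 17).
No other chain overtakes it, so the finish is 25 days.

T1, T2, T7, T8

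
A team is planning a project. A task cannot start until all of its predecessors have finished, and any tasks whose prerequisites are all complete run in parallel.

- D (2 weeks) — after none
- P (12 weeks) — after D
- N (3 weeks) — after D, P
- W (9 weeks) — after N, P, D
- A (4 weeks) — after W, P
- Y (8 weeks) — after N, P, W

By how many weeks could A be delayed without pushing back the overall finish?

4

The longest chain is D→P→N→W→Y = 2+12+3+9+8 = 34; overall finish 34 weeks.
The longest chain containing A totals 30 weeks.
Float = 34 − 30 = 4.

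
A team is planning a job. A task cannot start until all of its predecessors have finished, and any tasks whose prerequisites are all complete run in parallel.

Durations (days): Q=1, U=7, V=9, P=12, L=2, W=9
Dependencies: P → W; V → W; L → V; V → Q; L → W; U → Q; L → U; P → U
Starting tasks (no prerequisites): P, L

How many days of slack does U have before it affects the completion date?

P→W = 12+9 = 21 sets the makespan at 21 days.
Longest path through U: 20 days (earliest finish 19, latest finish 20).
Float = 21 − 20 = 1.

1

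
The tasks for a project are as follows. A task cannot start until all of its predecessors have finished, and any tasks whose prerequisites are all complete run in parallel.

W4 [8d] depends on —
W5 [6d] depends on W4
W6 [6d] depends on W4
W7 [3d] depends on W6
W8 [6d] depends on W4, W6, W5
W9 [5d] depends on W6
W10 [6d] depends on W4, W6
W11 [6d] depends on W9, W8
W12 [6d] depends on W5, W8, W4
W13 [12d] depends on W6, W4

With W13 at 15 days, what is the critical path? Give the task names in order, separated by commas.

The binding path is W4→W6→W13 = 8+6+12 = 26; finish at 26 days.
W13 lies on that path, so at 15 days the path becomes 29 days.
That remains the longest chain; total 29 days.

W4, W6, W13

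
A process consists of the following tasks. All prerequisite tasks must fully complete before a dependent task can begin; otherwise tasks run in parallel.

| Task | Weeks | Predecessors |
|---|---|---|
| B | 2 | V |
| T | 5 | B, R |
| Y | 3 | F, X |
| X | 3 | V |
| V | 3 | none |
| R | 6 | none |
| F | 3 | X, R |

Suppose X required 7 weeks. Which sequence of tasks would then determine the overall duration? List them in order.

Baseline: V→X→F→Y = 3+3+3+3 = 12 → 12 weeks.
Since X is critical, the +4 change carries straight to that chain (now 16 weeks).
The critical path is still V→X→F→Y; finish is now 16 weeks.

V, X, F, Y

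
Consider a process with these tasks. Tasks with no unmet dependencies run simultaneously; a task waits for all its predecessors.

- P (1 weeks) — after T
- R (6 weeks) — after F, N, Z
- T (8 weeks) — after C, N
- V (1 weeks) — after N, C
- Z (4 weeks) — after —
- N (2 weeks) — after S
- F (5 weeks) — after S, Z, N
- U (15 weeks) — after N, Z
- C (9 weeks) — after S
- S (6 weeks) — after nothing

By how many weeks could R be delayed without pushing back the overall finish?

The longest chain is S→C→T→P = 6+9+8+1 = 24; overall finish 24 weeks.
Longest path through R: 19 weeks (earliest finish 19, latest finish 24).
Float = 24 − 19 = 5.

5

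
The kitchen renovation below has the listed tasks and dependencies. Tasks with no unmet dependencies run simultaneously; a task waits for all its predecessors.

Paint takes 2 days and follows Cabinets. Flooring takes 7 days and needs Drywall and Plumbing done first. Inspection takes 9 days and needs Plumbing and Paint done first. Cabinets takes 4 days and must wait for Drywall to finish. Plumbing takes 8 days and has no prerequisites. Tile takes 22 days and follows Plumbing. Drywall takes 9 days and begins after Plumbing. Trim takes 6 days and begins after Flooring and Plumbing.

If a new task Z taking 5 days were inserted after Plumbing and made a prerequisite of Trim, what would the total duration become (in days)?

Originally the kitchen renovation takes 32 days.
With Z inserted, Trim now waits for max(Flooring, Plumbing, Z).
New critical path: Plumbing→Drywall→Cabinets→Paint→Inspection = 8+9+4+2+9 = 32 ⇒ 32 days.

32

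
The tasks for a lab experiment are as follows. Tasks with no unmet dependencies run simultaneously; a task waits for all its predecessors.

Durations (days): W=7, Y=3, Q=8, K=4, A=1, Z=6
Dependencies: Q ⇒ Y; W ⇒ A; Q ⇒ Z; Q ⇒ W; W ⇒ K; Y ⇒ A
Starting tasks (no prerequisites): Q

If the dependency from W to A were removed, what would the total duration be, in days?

19

Original critical path: Q→W→K = 8+7+4 = 19 ⇒ 19 days.
Without W→A, A's earliest start moves from 15 to 11.
New critical path: Q→W→K = 8+7+4 = 19 ⇒ 19 days.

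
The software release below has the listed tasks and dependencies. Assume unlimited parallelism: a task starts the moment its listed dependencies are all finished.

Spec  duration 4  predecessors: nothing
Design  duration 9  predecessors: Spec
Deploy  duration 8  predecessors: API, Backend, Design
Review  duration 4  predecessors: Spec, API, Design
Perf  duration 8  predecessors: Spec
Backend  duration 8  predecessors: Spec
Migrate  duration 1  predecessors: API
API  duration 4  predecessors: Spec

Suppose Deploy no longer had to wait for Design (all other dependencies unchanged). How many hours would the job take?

20

Original critical path: Spec→Design→Deploy = 4+9+8 = 21 ⇒ 21 hours.
Without Design→Deploy, Deploy's earliest start moves from 13 to 12.
After: Spec→Backend→Deploy = 4+8+8 = 20 → 20 hours.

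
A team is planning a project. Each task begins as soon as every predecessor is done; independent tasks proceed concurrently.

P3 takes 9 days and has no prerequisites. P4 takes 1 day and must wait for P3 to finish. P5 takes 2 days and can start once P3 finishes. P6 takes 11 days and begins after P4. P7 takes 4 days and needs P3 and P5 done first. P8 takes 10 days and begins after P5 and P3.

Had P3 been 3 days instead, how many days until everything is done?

15

The binding path is P3→P4→P6 = 9+1+11 = 21; finish at 21 days.
Since P3 is critical, the -6 change carries straight to that chain (now 15 days).
That remains the longest chain; total 15 days.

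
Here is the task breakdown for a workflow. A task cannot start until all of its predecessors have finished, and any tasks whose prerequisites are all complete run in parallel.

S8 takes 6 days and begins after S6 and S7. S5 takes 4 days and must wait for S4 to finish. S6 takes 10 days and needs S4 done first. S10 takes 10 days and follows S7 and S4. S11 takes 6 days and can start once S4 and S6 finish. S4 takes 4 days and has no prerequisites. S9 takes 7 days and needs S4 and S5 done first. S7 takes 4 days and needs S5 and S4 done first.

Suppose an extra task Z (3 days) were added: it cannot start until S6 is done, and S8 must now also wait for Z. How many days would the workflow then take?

23

Originally the workflow takes 22 days.
With Z inserted, S8 now waits for max(S6, S7, Z).
New critical path: S4→S6→Z→S8 = 4+10+3+6 = 23 ⇒ 23 days.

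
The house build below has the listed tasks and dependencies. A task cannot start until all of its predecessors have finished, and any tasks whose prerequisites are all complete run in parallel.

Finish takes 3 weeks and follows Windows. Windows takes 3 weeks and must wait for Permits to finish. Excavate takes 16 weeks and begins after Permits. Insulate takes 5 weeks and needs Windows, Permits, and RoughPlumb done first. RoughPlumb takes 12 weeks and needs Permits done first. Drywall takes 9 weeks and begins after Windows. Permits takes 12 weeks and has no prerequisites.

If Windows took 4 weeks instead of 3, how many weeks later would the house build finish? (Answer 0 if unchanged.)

The binding path is Permits→RoughPlumb→Insulate = 12+12+5 = 29; finish at 29 weeks.
Windows is off the critical path — its longest chain is 24 weeks, giving 5 of slack.
No other chain overtakes it, so the finish is 29 weeks.
Change in finish: 29 − 29 = +0 weeks.

0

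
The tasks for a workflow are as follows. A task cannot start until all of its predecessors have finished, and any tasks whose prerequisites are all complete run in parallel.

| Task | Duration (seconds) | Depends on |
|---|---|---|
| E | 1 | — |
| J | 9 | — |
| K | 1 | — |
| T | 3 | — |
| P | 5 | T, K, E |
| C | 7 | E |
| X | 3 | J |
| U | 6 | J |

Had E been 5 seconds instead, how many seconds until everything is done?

15

Actual critical path: J→U = 9+6 = 15 ⇒ 15 seconds.
E is off the critical path — its longest chain is 8 seconds, giving 7 of slack.
No other chain overtakes it, so the finish is 15 seconds.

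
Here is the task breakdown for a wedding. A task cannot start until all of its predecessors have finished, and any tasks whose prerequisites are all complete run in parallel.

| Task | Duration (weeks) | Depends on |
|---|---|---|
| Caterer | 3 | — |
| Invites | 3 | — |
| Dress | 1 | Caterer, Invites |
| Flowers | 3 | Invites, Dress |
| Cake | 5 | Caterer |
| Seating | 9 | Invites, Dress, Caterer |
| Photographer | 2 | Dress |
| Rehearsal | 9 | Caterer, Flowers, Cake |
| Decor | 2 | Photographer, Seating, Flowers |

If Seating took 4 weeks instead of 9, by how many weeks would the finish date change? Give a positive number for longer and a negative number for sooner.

Critical path before the change: Caterer→Cake→Rehearsal = 3+5+9 = 17 giving 17 weeks.
The longest path through Seating is only 15 weeks, so Seating has float 2.
No other chain overtakes it, so the finish is 17 weeks.
Change in finish: 17 − 17 = +0 weeks.

0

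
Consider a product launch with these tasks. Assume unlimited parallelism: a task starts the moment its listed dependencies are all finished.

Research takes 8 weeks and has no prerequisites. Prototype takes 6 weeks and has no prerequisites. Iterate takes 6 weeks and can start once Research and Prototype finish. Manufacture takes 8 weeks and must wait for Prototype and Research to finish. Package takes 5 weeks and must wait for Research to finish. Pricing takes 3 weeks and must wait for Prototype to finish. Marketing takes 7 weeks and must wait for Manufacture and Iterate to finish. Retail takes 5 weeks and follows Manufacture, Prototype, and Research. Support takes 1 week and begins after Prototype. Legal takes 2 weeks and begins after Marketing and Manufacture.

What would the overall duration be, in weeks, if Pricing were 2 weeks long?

As given, the longest chain is Research→Manufacture→Marketing→Legal = 8+8+7+2 = 25, so the finish is 25 weeks.
Pricing has 16 weeks of float (longest path through it is 9).
No other chain overtakes it, so the finish is 25 weeks.

25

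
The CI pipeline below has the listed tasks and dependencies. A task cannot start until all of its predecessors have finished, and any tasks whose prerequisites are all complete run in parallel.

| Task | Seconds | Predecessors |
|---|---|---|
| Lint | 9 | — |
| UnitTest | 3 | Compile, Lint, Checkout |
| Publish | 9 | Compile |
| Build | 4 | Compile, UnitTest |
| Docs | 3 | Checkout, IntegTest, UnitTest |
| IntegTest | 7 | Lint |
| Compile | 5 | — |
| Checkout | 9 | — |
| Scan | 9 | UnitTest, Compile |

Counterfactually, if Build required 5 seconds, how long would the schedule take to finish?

Baseline: Checkout→UnitTest→Scan = 9+3+9 = 21 → 21 seconds.
Build has 5 seconds of float (longest path through it is 16).
No other chain overtakes it, so the finish is 21 seconds.

21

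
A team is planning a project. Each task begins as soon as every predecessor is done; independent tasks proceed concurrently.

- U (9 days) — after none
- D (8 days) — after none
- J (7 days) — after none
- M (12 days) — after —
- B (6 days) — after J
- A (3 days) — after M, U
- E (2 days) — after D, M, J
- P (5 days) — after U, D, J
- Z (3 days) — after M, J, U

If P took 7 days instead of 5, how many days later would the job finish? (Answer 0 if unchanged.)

Actual critical path: M→A = 12+3 = 15 ⇒ 15 days.
The longest path through P is only 14 days, so P has float 1.
The binding chain switches to U→P = 9+7 = 16; finish 16 days.
Change in finish: 16 − 15 = +1 days.

1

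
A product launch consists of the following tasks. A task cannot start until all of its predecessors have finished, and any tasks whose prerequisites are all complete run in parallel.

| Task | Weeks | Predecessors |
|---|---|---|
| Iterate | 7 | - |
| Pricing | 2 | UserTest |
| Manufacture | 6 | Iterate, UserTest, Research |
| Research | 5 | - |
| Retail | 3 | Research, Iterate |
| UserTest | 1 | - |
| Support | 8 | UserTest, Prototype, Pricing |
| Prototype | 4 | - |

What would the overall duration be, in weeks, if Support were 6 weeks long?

Baseline: Iterate→Manufacture = 7+6 = 13 → 13 weeks.
Support is off the critical path — its longest chain is 12 weeks, giving 1 of slack.
No other chain overtakes it, so the finish is 13 weeks.

13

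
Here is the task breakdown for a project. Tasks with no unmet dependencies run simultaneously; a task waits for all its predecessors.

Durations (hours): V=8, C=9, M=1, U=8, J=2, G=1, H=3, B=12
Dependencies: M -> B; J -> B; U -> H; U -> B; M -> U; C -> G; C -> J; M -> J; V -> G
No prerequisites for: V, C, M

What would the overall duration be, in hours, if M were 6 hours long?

26

The binding path is C→J→B = 9+2+12 = 23; finish at 23 hours.
The longest path through M is only 21 hours, so M has float 2.
The binding chain switches to M→U→B = 6+8+12 = 26; finish 26 hours.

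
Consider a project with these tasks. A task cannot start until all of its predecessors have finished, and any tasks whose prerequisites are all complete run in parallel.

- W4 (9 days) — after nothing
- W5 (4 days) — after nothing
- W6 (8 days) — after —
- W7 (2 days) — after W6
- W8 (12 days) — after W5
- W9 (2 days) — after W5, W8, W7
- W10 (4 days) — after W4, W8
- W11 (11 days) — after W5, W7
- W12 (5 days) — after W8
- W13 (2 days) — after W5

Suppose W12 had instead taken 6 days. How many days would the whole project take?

Critical path before the change: W5→W8→W12 = 4+12+5 = 21 giving 21 days.
W12 lies on that path, so at 6 days the path becomes 22 days.
The critical path is still W5→W8→W12; finish is now 22 days.

22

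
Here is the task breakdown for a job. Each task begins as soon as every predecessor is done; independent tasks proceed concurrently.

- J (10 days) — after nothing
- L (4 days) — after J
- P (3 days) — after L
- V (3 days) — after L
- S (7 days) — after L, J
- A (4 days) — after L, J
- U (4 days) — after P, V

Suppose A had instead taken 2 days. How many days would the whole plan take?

Baseline: J→L→P→U = 10+4+3+4 = 21 → 21 days.
A is off the critical path — its longest chain is 18 days, giving 3 of slack.
No other chain overtakes it, so the finish is 21 days.

21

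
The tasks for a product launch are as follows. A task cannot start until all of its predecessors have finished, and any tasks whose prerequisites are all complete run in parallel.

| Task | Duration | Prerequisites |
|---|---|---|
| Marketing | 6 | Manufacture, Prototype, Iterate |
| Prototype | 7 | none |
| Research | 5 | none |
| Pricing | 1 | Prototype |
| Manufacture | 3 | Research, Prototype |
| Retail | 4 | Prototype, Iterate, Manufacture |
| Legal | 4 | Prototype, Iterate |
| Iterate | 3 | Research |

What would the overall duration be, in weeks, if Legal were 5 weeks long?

16

The binding path is Prototype→Manufacture→Marketing = 7+3+6 = 16; finish at 16 weeks.
Legal has 4 weeks of float (longest path through it is 12).
The critical path is still Prototype→Manufacture→Marketing; finish is now 16 weeks.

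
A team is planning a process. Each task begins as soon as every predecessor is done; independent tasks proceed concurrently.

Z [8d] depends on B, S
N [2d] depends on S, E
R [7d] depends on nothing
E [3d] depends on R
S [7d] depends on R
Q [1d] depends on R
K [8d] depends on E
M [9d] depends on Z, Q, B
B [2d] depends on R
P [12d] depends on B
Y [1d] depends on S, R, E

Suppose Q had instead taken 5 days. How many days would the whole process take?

31

Actual critical path: R→S→Z→M = 7+7+8+9 = 31 ⇒ 31 days.
The longest path through Q is only 17 days, so Q has float 14.
The critical path is still R→S→Z→M; finish is now 31 days.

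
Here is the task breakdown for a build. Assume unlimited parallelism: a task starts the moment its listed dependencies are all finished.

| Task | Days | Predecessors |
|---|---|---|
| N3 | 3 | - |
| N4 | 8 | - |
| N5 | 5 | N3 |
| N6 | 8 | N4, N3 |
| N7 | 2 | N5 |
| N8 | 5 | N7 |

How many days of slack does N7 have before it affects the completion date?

Critical path: N4→N6 = 8+8 = 16, so the finish is 16 days.
The longest chain containing N7 totals 15 days.
Slack of N7 = 9 − 8 = 1 day.

1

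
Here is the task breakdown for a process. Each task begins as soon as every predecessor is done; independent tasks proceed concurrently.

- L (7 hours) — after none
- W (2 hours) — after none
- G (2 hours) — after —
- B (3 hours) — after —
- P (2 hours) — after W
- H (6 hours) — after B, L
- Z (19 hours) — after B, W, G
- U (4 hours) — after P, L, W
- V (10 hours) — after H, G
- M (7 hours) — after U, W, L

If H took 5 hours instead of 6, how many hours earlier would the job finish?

1

The binding path is L→H→V = 7+6+10 = 23; finish at 23 hours.
Since H is critical, the -1 change carries straight to that chain (now 22 hours).
That remains the longest chain; total 22 hours.
Change in finish: 22 − 23 = -1 hours.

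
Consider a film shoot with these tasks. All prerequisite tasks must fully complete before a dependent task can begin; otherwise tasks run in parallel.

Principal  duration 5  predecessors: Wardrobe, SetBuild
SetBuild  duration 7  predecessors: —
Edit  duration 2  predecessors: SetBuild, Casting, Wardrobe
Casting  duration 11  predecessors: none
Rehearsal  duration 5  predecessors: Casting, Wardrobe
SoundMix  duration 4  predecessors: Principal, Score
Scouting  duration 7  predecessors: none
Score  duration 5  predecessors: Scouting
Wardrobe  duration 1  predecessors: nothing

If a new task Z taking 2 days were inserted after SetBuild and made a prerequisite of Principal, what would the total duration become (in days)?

Originally the job takes 16 days.
With Z inserted, Principal now waits for max(Wardrobe, SetBuild, Z).
New critical path: SetBuild→Z→Principal→SoundMix = 7+2+5+4 = 18 ⇒ 18 days.

18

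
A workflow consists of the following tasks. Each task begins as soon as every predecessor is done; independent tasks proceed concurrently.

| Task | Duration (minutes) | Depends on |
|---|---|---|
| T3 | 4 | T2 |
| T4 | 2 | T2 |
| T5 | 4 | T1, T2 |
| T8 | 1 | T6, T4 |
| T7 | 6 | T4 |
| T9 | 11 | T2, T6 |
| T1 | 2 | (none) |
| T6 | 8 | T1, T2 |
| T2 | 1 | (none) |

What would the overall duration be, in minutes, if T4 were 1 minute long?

Actual critical path: T1→T6→T9 = 2+8+11 = 21 ⇒ 21 minutes.
The longest path through T4 is only 9 minutes, so T4 has float 12.
That remains the longest chain; total 21 minutes.

21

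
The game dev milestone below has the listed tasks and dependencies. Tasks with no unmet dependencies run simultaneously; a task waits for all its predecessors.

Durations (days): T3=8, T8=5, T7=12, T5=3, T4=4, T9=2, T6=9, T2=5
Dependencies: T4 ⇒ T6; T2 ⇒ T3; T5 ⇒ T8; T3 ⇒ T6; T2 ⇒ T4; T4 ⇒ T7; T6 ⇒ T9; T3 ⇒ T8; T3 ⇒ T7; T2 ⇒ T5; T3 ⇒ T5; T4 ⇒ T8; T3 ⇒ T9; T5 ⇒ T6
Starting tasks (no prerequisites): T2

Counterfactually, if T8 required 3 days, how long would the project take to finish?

27

Actual critical path: T2→T3→T5→T6→T9 = 5+8+3+9+2 = 27 ⇒ 27 days.
The longest path through T8 is only 21 days, so T8 has float 6.
The critical path is still T2→T3→T5→T6→T9; finish is now 27 days.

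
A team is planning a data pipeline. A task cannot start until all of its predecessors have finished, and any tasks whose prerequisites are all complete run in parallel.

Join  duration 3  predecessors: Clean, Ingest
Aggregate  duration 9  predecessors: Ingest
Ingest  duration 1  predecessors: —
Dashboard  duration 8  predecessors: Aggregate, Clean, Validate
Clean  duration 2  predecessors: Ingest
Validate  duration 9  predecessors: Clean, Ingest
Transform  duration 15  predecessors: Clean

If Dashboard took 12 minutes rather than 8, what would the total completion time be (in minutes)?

As given, the longest chain is Ingest→Clean→Validate→Dashboard = 1+2+9+8 = 20, so the finish is 20 minutes.
Since Dashboard is critical, the +4 change carries straight to that chain (now 24 minutes).
The critical path is still Ingest→Clean→Validate→Dashboard; finish is now 24 minutes.

24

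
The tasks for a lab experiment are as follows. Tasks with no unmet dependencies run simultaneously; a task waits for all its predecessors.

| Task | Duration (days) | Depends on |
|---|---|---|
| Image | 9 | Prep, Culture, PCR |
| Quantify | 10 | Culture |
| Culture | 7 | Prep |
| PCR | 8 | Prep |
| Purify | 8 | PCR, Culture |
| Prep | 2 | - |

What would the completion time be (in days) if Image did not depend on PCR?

19

Before: longest chain Prep→Culture→Quantify = 2+7+10 = 19, finish 19.
Without PCR→Image, Image's earliest start moves from 10 to 9.
After: Prep→Culture→Quantify = 2+7+10 = 19 → 19 days.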